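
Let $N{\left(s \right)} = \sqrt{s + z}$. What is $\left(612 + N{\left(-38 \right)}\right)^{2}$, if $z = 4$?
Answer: $\left(612 + i \sqrt{34}\right)^{2} \approx 3.7451 \cdot 10^{5} + 7137.0 i$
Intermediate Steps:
$N{\left(s \right)} = \sqrt{4 + s}$ ($N{\left(s \right)} = \sqrt{s + 4} = \sqrt{4 + s}$)
$\left(612 + N{\left(-38 \right)}\right)^{2} = \left(612 + \sqrt{4 - 38}\right)^{2} = \left(612 + \sqrt{-34}\right)^{2} = \left(612 + i \sqrt{34}\right)^{2}$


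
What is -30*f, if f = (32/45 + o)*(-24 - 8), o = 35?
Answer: 102848/3 ≈ 34283.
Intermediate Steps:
f = -51424/45 (f = (32/45 + 35)*(-24 - 8) = (32*(1/45) + 35)*(-32) = (32/45 + 35)*(-32) = (1607/45)*(-32) = -51424/45 ≈ -1142.8)
-30*f = -30*(-51424/45) = 102848/3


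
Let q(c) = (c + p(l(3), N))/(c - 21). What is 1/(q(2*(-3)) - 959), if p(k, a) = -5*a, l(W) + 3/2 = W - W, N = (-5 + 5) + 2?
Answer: -27/25877 ≈ -0.0010434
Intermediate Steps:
N = 2 (N = 0 + 2 = 2)
l(W) = -3/2 (l(W) = -3/2 + (W - W) = -3/2 + 0 = -3/2)
q(c) = (-10 + c)/(-21 + c) (q(c) = (c - 5*2)/(c - 21) = (c - 10)/(-21 + c) = (-10 + c)/(-21 + c))
1/(q(2*(-3)) - 959) = 1/((-10 + 2*(-3))/(-21 + 2*(-3)) - 959) = 1/((-10 - 6)/(-21 - 6) - 959) = 1/(-16/(-27) - 959) = 1/(-1/27*(-16) - 959) = 1/(16/27 - 959) = 1/(-25877/27) = -27/25877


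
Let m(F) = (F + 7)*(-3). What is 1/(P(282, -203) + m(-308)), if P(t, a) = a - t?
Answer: 1/418 ≈ 0.0023923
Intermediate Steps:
m(F) = -21 - 3*F (m(F) = (7 + F)*(-3) = -21 - 3*F)
1/(P(282, -203) + m(-308)) = 1/((-203 - 1*282) + (-21 - 3*(-308))) = 1/((-203 - 282) + (-21 + 924)) = 1/(-485 + 903) = 1/418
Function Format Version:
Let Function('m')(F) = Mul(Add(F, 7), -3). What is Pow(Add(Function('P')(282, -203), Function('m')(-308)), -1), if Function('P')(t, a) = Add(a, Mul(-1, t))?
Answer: Rational(1, 418) ≈ 0.0023923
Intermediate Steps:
Function('m')(F) = Add(-21, Mul(-3, F)) (Function('m')(F) = Mul(Add(7, F), -3) = Add(-21, Mul(-3, F)))
Pow(Add(Function('P')(282, -203), Function('m')(-308)), -1) = Pow(Add(Add(-203, Mul(-1, 282)), Add(-21, Mul(-3, -308))), -1) = Pow(Add(Add(-203, -282), Add(-21, 924)), -1) = Pow(Add(-485, 903), -1) = Pow(418, -1) = Rational(1, 418)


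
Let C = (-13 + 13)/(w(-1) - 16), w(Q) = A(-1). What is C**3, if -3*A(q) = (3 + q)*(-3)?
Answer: 0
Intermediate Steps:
A(q) = 3 + q (A(q) = -(3 + q)*(-3)/3 = -(-9 - 3*q)/3 = 3 + q)
w(Q) = 2 (w(Q) = 3 - 1 = 2)
C = 0 (C = (-13 + 13)/(2 - 16) = 0/(-14) = 0*(-1/14) = 0)
C**3 = 0**3 = 0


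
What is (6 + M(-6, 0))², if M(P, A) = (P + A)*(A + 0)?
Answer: 36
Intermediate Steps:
M(P, A) = A*(A + P) (M(P, A) = (A + P)*A = A*(A + P))
(6 + M(-6, 0))² = (6 + 0*(0 - 6))² = (6 + 0*(-6))² = (6 + 0)² = 6² = 36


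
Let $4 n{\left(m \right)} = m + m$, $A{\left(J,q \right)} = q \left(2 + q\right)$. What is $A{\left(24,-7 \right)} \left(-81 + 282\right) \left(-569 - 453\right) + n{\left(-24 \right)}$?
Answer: $-7189782$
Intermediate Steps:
$n{\left(m \right)} = \frac{m}{2}$ ($n{\left(m \right)} = \frac{m + m}{4} = \frac{2 m}{4} = \frac{m}{2}$)
$A{\left(24,-7 \right)} \left(-81 + 282\right) \left(-569 - 453\right) + n{\left(-24 \right)} = - 7 \left(2 - 7\right) \left(-81 + 282\right) \left(-569 - 453\right) + \frac{1}{2} \left(-24\right) = \left(-7\right) \left(-5\right) 201 \left(-1022\right) - 12 = 35 \left(-205422\right) - 12 = -7189770 - 12 = -7189782$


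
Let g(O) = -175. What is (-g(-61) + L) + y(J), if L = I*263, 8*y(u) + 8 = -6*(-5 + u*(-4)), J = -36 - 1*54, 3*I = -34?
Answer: -36875/12 ≈ -3072.9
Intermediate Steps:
I = -34/3 (I = (⅓)*(-34) = -34/3 ≈ -11.333)
J = -90 (J = -36 - 54 = -90)
y(u) = 11/4 + 3*u (y(u) = -1 + (-6*(-5 + u*(-4)))/8 = -1 + (-6*(-5 - 4*u))/8 = -1 + (30 + 24*u)/8 = -1 + (15/4 + 3*u) = 11/4 + 3*u)
L = -8942/3 (L = -34/3*263 = -8942/3 ≈ -2980.7)
(-g(-61) + L) + y(J) = (-1*(-175) - 8942/3) + (11/4 + 3*(-90)) = (175 - 8942/3) + (11/4 - 270) = -8417/3 - 1069/4 = -36875/12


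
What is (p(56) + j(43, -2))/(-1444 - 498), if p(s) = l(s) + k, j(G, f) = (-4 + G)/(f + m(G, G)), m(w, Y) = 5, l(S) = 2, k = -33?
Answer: 9/971 ≈ 0.0092688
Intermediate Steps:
j(G, f) = (-4 + G)/(5 + f) (j(G, f) = (-4 + G)/(f + 5) = (-4 + G)/(5 + f))
p(s) = -31 (p(s) = 2 - 33 = -31)
(p(56) + j(43, -2))/(-1444 - 498) = (-31 + (-4 + 43)/(5 - 2))/(-1444 - 498) = (-31 + 39/3)/(-1942) = (-31 + (⅓)*39)*(-1/1942) = (-31 + 13)*(-1/1942) = -18*(-1/1942) = 9/971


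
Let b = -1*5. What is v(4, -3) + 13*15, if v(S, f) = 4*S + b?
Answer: 206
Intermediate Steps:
b = -5
v(S, f) = -5 + 4*S (v(S, f) = 4*S - 5 = -5 + 4*S)
v(4, -3) + 13*15 = (-5 + 4*4) + 13*15 = (-5 + 16) + 195 = 11 + 195 = 206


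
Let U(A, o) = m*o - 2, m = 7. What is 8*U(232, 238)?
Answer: 13312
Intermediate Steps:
U(A, o) = -2 + 7*o (U(A, o) = 7*o - 2 = -2 + 7*o)
8*U(232, 238) = 8*(-2 + 7*238) = 8*(-2 + 1666) = 8*1664 = 13312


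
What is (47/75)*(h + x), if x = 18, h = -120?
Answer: -1598/25 ≈ -63.920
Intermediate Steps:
(47/75)*(h + x) = (47/75)*(-120 + 18) = (47*(1/75))*(-102) = (47/75)*(-102) = -1598/25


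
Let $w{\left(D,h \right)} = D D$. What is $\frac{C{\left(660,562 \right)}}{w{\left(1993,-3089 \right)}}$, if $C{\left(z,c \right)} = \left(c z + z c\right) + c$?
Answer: $\frac{742402}{3972049} \approx 0.18691$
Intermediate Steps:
$C{\left(z,c \right)} = c + 2 c z$ ($C{\left(z,c \right)} = \left(c z + c z\right) + c = 2 c z + c = c + 2 c z$)
$w{\left(D,h \right)} = D^{2}$
$\frac{C{\left(660,562 \right)}}{w{\left(1993,-3089 \right)}} = \frac{562 \left(1 + 2 \cdot 660\right)}{1993^{2}} = \frac{562 \left(1 + 1320\right)}{3972049} = 562 \cdot 1321 \cdot \frac{1}{3972049} = 742402 \cdot \frac{1}{3972049} = \frac{742402}{3972049}$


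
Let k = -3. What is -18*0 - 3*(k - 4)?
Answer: 21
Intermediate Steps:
-18*0 - 3*(k - 4) = -18*0 - 3*(-3 - 4) = 0 - 3*(-7) = 0 + 21 = 21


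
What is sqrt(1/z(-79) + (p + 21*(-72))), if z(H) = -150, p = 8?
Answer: I*sqrt(1353606)/30 ≈ 38.781*I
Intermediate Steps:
sqrt(1/z(-79) + (p + 21*(-72))) = sqrt(1/(-150) + (8 + 21*(-72))) = sqrt(-1/150 + (8 - 1512)) = sqrt(-1/150 - 1504) = sqrt(-225601/150) = I*sqrt(1353606)/30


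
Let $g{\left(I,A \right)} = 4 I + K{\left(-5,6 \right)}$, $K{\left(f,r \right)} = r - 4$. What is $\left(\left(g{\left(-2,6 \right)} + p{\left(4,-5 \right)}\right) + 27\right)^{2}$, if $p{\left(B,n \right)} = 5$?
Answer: $676$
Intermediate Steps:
$K{\left(f,r \right)} = -4 + r$
$g{\left(I,A \right)} = 2 + 4 I$ ($g{\left(I,A \right)} = 4 I + \left(-4 + 6\right) = 4 I + 2 = 2 + 4 I$)
$\left(\left(g{\left(-2,6 \right)} + p{\left(4,-5 \right)}\right) + 27\right)^{2} = \left(\left(\left(2 + 4 \left(-2\right)\right) + 5\right) + 27\right)^{2} = \left(\left(\left(2 - 8\right) + 5\right) + 27\right)^{2} = \left(\left(-6 + 5\right) + 27\right)^{2} = \left(-1 + 27\right)^{2} = 26^{2} = 676$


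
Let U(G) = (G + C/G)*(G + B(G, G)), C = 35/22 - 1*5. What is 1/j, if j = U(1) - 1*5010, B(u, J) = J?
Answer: -11/55163 ≈ -0.00019941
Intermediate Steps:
C = -75/22 (C = 35*(1/22) - 5 = 35/22 - 5 = -75/22 ≈ -3.4091)
U(G) = 2*G*(G - 75/(22*G)) (U(G) = (G - 75/(22*G))*(G + G) = (G - 75/(22*G))*(2*G) = 2*G*(G - 75/(22*G)))
j = -55163/11 (j = (-75/11 + 2*1²) - 1*5010 = (-75/11 + 2*1) - 5010 = (-75/11 + 2) - 5010 = -53/11 - 5010 = -55163/11 ≈ -5014.8)
1/j = 1/(-55163/11) = -11/55163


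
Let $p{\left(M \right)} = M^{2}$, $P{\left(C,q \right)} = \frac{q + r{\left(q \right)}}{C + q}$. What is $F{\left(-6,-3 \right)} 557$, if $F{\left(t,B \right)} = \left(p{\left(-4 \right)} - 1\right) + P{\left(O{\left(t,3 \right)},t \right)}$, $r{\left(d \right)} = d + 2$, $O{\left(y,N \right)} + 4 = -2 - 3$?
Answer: $\frac{26179}{3} \approx 8726.3$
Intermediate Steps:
$O{\left(y,N \right)} = -9$ ($O{\left(y,N \right)} = -4 - 5 = -9$)
$r{\left(d \right)} = 2 + d$
$P{\left(C,q \right)} = \frac{2 + 2 q}{C + q}$ ($P{\left(C,q \right)} = \frac{q + \left(2 + q\right)}{C + q} = \frac{2 + 2 q}{C + q}$)
$F{\left(t,B \right)} = 15 + \frac{2 \left(1 + t\right)}{-9 + t}$ ($F{\left(t,B \right)} = \left(\left(-4\right)^{2} - 1\right) + \frac{2 \left(1 + t\right)}{-9 + t} = \left(16 - 1\right) + \frac{2 \left(1 + t\right)}{-9 + t} = 15 + \frac{2 \left(1 + t\right)}{-9 + t}$)
$F{\left(-6,-3 \right)} 557 = \frac{-133 + 17 \left(-6\right)}{-9 - 6} \cdot 557 = \frac{-133 - 102}{-15} \cdot 557 = \left(- \frac{1}{15}\right) \left(-235\right) 557 = \frac{47}{3} \cdot 557 = \frac{26179}{3}$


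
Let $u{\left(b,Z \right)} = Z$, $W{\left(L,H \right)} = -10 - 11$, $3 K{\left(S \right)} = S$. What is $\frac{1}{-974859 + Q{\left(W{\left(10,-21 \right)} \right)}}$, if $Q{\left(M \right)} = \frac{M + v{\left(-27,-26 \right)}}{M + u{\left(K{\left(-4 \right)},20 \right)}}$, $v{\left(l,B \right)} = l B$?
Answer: $- \frac{1}{975540} \approx -1.0251 \cdot 10^{-6}$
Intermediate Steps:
$v{\left(l,B \right)} = B l$
$K{\left(S \right)} = \frac{S}{3}$
$W{\left(L,H \right)} = -21$
$Q{\left(M \right)} = \frac{702 + M}{20 + M}$ ($Q{\left(M \right)} = \frac{M - -702}{M + 20} = \frac{M + 702}{20 + M} = \frac{702 + M}{20 + M}$)
$\frac{1}{-974859 + Q{\left(W{\left(10,-21 \right)} \right)}} = \frac{1}{-974859 + \frac{702 - 21}{20 - 21}} = \frac{1}{-974859 + \frac{1}{-1} \cdot 681} = \frac{1}{-974859 - 681} = \frac{1}{-975540} = - \frac{1}{975540}$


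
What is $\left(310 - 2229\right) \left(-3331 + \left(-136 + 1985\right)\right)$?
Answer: $2843958$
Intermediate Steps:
$\left(310 - 2229\right) \left(-3331 + \left(-136 + 1985\right)\right) = - 1919 \left(-3331 + 1849\right) = \left(-1919\right) \left(-1482\right) = 2843958$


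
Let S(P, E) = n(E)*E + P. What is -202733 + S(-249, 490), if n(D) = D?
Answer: 37118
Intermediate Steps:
S(P, E) = P + E**2 (S(P, E) = E*E + P = E**2 + P = P + E**2)
-202733 + S(-249, 490) = -202733 + (-249 + 490**2) = -202733 + (-249 + 240100) = -202733 + 239851 = 37118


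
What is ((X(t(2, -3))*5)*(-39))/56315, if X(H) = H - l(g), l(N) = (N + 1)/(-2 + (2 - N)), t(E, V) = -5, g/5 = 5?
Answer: 3861/281575 ≈ 0.013712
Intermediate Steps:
g = 25 (g = 5*5 = 25)
l(N) = -(1 + N)/N (l(N) = (1 + N)/((-N)) = (1 + N)*(-1/N) = -(1 + N)/N)
X(H) = 26/25 + H (X(H) = H - (-1 - 1*25)/25 = H - (-1 - 25)/25 = H - (-26)/25 = H - 1*(-26/25) = H + 26/25 = 26/25 + H)
((X(t(2, -3))*5)*(-39))/56315 = (((26/25 - 5)*5)*(-39))/56315 = (-99/25*5*(-39))*(1/56315) = -99/5*(-39)*(1/56315) = (3861/5)*(1/56315) = 3861/281575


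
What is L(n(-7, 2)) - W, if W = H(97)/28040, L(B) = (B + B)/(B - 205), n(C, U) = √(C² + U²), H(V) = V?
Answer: -1760881/294223720 - 205*√53/20986 ≈ -0.077100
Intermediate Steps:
L(B) = 2*B/(-205 + B) (L(B) = (2*B)/(-205 + B) = 2*B/(-205 + B))
W = 97/28040 ≈ 0.0034593
L(n(-7, 2)) - W = 2*√((-7)² + 2²)/(-205 + √((-7)² + 2²)) - 1*97/28040 = 2*√(49 + 4)/(-205 + √(49 + 4)) - 97/28040 = 2*√53/(-205 + √53) - 97/28040 = -97/28040 + 2*√53/(-205 + √53)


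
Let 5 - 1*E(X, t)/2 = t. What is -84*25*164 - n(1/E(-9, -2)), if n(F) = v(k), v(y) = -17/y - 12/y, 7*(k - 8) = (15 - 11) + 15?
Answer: -25829797/75 ≈ -3.4440e+5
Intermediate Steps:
E(X, t) = 10 - 2*t
k = 75/7 (k = 8 + ((15 - 11) + 15)/7 = 8 + (4 + 15)/7 = 8 + (⅐)*19 = 8 + 19/7 = 75/7 ≈ 10.714)
v(y) = -29/y
n(F) = -203/75 (n(F) = -29/75/7 = -29*7/75 = -203/75)
-84*25*164 - n(1/E(-9, -2)) = -84*25*164 - 1*(-203/75) = -2100*164 + 203/75 = -344400 + 203/75 = -25829797/75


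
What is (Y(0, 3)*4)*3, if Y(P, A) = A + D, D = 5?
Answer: 96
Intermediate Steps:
Y(P, A) = 5 + A (Y(P, A) = A + 5 = 5 + A)
(Y(0, 3)*4)*3 = ((5 + 3)*4)*3 = (8*4)*3 = 32*3 = 96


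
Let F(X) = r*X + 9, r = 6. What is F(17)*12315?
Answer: 1366965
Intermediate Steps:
F(X) = 9 + 6*X (F(X) = 6*X + 9 = 9 + 6*X)
F(17)*12315 = (9 + 6*17)*12315 = (9 + 102)*12315 = 111*12315 = 1366965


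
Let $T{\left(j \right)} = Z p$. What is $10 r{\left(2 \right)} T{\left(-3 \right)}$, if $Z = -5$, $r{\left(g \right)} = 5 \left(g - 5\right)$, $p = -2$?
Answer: $-1500$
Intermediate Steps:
$r{\left(g \right)} = -25 + 5 g$ ($r{\left(g \right)} = 5 \left(-5 + g\right) = -25 + 5 g$)
$T{\left(j \right)} = 10$ ($T{\left(j \right)} = \left(-5\right) \left(-2\right) = 10$)
$10 r{\left(2 \right)} T{\left(-3 \right)} = 10 \left(-25 + 5 \cdot 2\right) 10 = 10 \left(-25 + 10\right) 10 = 10 \left(-15\right) 10 = \left(-150\right) 10 = -1500$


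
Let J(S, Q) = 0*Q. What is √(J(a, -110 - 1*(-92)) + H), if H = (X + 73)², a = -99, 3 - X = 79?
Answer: 3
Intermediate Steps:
X = -76 (X = 3 - 1*79 = 3 - 79 = -76)
J(S, Q) = 0
H = 9 (H = (-76 + 73)² = (-3)² = 9)
√(J(a, -110 - 1*(-92)) + H) = √(0 + 9) = √9 = 3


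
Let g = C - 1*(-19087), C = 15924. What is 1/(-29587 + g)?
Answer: 1/5424 ≈ 0.00018437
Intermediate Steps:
g = 35011 (g = 15924 - 1*(-19087) = 15924 + 19087 = 35011)
1/(-29587 + g) = 1/(-29587 + 35011) = 1/5424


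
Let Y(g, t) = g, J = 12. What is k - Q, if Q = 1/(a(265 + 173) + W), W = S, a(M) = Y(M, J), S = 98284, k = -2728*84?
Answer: -22622343745/98722 ≈ -2.2915e+5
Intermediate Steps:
k = -229152
a(M) = M
W = 98284
Q = 1/98722 (Q = 1/((265 + 173) + 98284) = 1/(438 + 98284) = 1/98722 ≈ 1.0129e-5)
k - Q = -229152 - 1*1/98722 = -229152 - 1/98722 = -22622343745/98722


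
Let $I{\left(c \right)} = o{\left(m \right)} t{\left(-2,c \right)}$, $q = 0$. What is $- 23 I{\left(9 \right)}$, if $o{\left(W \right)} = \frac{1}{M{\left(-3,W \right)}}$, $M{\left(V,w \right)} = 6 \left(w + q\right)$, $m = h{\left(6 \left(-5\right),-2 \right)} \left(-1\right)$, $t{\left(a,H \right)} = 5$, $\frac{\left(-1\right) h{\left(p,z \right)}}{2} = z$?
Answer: $\frac{115}{24} \approx 4.7917$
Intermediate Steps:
$h{\left(p,z \right)} = - 2 z$
$m = -4$ ($m = \left(-2\right) \left(-2\right) \left(-1\right) = 4 \left(-1\right) = -4$)
$M{\left(V,w \right)} = 6 w$ ($M{\left(V,w \right)} = 6 \left(w + 0\right) = 6 w$)
$o{\left(W \right)} = \frac{1}{6 W}$
$I{\left(c \right)} = - \frac{5}{24}$ ($I{\left(c \right)} = \frac{1}{6 \left(-4\right)} 5 = \frac{1}{6} \left(- \frac{1}{4}\right) 5 = \left(- \frac{1}{24}\right) 5 = - \frac{5}{24}$)
$- 23 I{\left(9 \right)} = \left(-23\right) \left(- \frac{5}{24}\right) = \frac{115}{24}$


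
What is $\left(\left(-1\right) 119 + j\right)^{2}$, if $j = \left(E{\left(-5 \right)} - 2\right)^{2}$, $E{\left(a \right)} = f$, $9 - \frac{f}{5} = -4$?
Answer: $14822500$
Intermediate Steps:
$f = 65$ ($f = 45 - -20 = 45 + 20 = 65$)
$E{\left(a \right)} = 65$
$j = 3969$ ($j = \left(65 - 2\right)^{2} = 63^{2} = 3969$)
$\left(\left(-1\right) 119 + j\right)^{2} = \left(\left(-1\right) 119 + 3969\right)^{2} = \left(-119 + 3969\right)^{2} = 3850^{2} = 14822500$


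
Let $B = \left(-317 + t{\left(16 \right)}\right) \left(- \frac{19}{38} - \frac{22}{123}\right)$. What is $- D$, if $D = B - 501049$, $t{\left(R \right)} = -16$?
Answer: $\frac{41067481}{82} \approx 5.0082 \cdot 10^{5}$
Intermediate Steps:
$B = \frac{18537}{82}$ ($B = \left(-317 - 16\right) \left(- \frac{19}{38} - \frac{22}{123}\right) = - 333 \left(\left(-19\right) \frac{1}{38} - \frac{22}{123}\right) = - 333 \left(- \frac{1}{2} - \frac{22}{123}\right) = \left(-333\right) \left(- \frac{167}{246}\right) = \frac{18537}{82} \approx 226.06$)
$D = - \frac{41067481}{82}$ ($D = \frac{18537}{82} - 501049 = - \frac{41067481}{82} \approx -5.0082 \cdot 10^{5}$)
$- D = \left(-1\right) \left(- \frac{41067481}{82}\right) = \frac{41067481}{82}$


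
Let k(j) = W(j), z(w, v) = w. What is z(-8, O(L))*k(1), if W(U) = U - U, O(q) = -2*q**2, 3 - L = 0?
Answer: 0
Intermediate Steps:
L = 3 (L = 3 - 1*0 = 3 + 0 = 3)
W(U) = 0
k(j) = 0
z(-8, O(L))*k(1) = -8*0 = 0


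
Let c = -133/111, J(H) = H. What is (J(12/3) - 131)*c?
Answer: 16891/111 ≈ 152.17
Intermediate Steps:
c = -133/111 (c = -133*1/111 = -133/111 ≈ -1.1982)
(J(12/3) - 131)*c = (12/3 - 131)*(-133/111) = (12*(1/3) - 131)*(-133/111) = (4 - 131)*(-133/111) = -127*(-133/111) = 16891/111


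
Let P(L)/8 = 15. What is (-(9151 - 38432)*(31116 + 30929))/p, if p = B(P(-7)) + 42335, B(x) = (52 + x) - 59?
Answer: 259534235/6064 ≈ 42799.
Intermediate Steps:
P(L) = 120 (P(L) = 8*15 = 120)
B(x) = -7 + x
p = 42448 (p = (-7 + 120) + 42335 = 113 + 42335 = 42448)
(-(9151 - 38432)*(31116 + 30929))/p = -(9151 - 38432)*(31116 + 30929)/42448 = -(-29281)*62045*(1/42448) = -1*(-1816739645)*(1/42448) = 1816739645*(1/42448) = 259534235/6064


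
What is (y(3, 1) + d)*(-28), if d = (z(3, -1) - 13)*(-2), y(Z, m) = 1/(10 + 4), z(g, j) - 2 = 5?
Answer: -338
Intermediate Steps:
z(g, j) = 7 (z(g, j) = 2 + 5 = 7)
y(Z, m) = 1/14
d = 12 (d = (7 - 13)*(-2) = -6*(-2) = 12)
(y(3, 1) + d)*(-28) = (1/14 + 12)*(-28) = (169/14)*(-28) = -338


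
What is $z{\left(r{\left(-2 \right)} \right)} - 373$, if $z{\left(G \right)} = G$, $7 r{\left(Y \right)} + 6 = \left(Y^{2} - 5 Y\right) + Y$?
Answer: $- \frac{2605}{7} \approx -372.14$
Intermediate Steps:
$r{\left(Y \right)} = - \frac{6}{7} - \frac{4 Y}{7} + \frac{Y^{2}}{7}$ ($r{\left(Y \right)} = - \frac{6}{7} + \frac{\left(Y^{2} - 5 Y\right) + Y}{7} = - \frac{6}{7} + \frac{Y^{2} - 4 Y}{7} = - \frac{6}{7} + \left(- \frac{4 Y}{7} + \frac{Y^{2}}{7}\right) = - \frac{6}{7} - \frac{4 Y}{7} + \frac{Y^{2}}{7}$)
$z{\left(r{\left(-2 \right)} \right)} - 373 = \left(- \frac{6}{7} - - \frac{8}{7} + \frac{\left(-2\right)^{2}}{7}\right) - 373 = \left(- \frac{6}{7} + \frac{8}{7} + \frac{1}{7} \cdot 4\right) - 373 = \left(- \frac{6}{7} + \frac{8}{7} + \frac{4}{7}\right) - 373 = \frac{6}{7} - 373 = - \frac{2605}{7}$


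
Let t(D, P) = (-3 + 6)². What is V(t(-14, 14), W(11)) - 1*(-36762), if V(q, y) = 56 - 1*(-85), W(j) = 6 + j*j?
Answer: 36903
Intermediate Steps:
t(D, P) = 9 (t(D, P) = 3² = 9)
W(j) = 6 + j²
V(q, y) = 141 (V(q, y) = 56 + 85 = 141)
V(t(-14, 14), W(11)) - 1*(-36762) = 141 - 1*(-36762) = 141 + 36762 = 36903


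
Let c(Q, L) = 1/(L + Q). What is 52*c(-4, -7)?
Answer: -52/11 ≈ -4.7273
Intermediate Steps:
52*c(-4, -7) = 52/(-7 - 4) = 52/(-11) = 52*(-1/11) = -52/11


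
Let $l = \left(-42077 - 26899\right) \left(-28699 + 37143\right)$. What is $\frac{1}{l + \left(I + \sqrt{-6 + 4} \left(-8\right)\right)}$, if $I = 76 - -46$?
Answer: $\frac{i}{2 \left(- 291216611 i + 4 \sqrt{2}\right)} \approx -1.7169 \cdot 10^{-9} + 3.3351 \cdot 10^{-17} i$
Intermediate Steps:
$I = 122$ ($I = 76 + 46 = 122$)
$l = -582433344$ ($l = \left(-68976\right) 8444 = -582433344$)
$\frac{1}{l + \left(I + \sqrt{-6 + 4} \left(-8\right)\right)} = \frac{1}{-582433344 + \left(122 + \sqrt{-6 + 4} \left(-8\right)\right)} = \frac{1}{-582433344 + \left(122 + \sqrt{-2} \left(-8\right)\right)} = \frac{1}{-582433344 + \left(122 + i \sqrt{2} \left(-8\right)\right)} = \frac{1}{-582433344 + \left(122 - 8 i \sqrt{2}\right)} = \frac{1}{-582433222 - 8 i \sqrt{2}}$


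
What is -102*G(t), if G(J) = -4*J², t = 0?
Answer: 0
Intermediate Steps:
-102*G(t) = -(-408)*0² = -(-408)*0 = -102*0 = 0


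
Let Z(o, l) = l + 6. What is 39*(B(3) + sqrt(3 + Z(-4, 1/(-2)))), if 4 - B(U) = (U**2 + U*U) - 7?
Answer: -273 + 39*sqrt(34)/2 ≈ -159.30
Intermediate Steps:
B(U) = 11 - 2*U**2 (B(U) = 4 - ((U**2 + U*U) - 7) = 4 - ((U**2 + U**2) - 7) = 4 - (2*U**2 - 7) = 4 - (-7 + 2*U**2) = 4 + (7 - 2*U**2) = 11 - 2*U**2)
Z(o, l) = 6 + l
39*(B(3) + sqrt(3 + Z(-4, 1/(-2)))) = 39*((11 - 2*3**2) + sqrt(3 + (6 + 1/(-2)))) = 39*((11 - 2*9) + sqrt(3 + (6 - 1/2))) = 39*((11 - 18) + sqrt(3 + 11/2)) = 39*(-7 + sqrt(17/2)) = 39*(-7 + sqrt(34)/2) = -273 + 39*sqrt(34)/2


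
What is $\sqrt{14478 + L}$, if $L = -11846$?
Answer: $2 \sqrt{658} \approx 51.303$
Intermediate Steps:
$\sqrt{14478 + L} = \sqrt{14478 - 11846} = \sqrt{2632} = 2 \sqrt{658}$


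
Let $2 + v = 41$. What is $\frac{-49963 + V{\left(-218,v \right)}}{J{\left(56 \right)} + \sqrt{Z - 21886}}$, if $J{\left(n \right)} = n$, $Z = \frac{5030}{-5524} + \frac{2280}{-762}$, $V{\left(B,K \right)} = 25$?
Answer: $- \frac{326983104224}{2926145331} + \frac{16646 i \sqrt{2693386143506246}}{2926145331} \approx -111.75 + 295.23 i$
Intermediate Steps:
$v = 39$ ($v = -2 + 41 = 39$)
$Z = - \frac{1368965}{350774}$ ($Z = 5030 \left(- \frac{1}{5524}\right) + 2280 \left(- \frac{1}{762}\right) = - \frac{2515}{2762} - \frac{380}{127} = - \frac{1368965}{350774} \approx -3.9027$)
$\frac{-49963 + V{\left(-218,v \right)}}{J{\left(56 \right)} + \sqrt{Z - 21886}} = \frac{-49963 + 25}{56 + \sqrt{- \frac{1368965}{350774} - 21886}} = - \frac{49938}{56 + \sqrt{- \frac{7678408729}{350774}}} = - \frac{49938}{56 + \frac{i \sqrt{2693386143506246}}{350774}}$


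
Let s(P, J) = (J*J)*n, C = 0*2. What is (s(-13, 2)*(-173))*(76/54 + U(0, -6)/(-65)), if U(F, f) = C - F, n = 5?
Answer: -131480/27 ≈ -4869.6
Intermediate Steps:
C = 0
s(P, J) = 5*J² (s(P, J) = (J*J)*5 = J²*5 = 5*J²)
U(F, f) = -F (U(F, f) = 0 - F = -F)
(s(-13, 2)*(-173))*(76/54 + U(0, -6)/(-65)) = ((5*2²)*(-173))*(76/54 - 1*0/(-65)) = ((5*4)*(-173))*(76*(1/54) + 0*(-1/65)) = (20*(-173))*(38/27 + 0) = -3460*38/27 = -131480/27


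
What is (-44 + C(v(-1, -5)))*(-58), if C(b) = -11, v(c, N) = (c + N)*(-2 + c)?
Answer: 3190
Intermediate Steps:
v(c, N) = (-2 + c)*(N + c) (v(c, N) = (N + c)*(-2 + c) = (-2 + c)*(N + c))
(-44 + C(v(-1, -5)))*(-58) = (-44 - 11)*(-58) = -55*(-58) = 3190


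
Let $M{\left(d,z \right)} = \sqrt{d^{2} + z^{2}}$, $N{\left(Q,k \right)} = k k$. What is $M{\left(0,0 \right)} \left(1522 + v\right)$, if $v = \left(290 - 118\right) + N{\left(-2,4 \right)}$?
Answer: $0$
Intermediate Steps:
$N{\left(Q,k \right)} = k^{2}$
$v = 188$ ($v = \left(290 - 118\right) + 4^{2} = 172 + 16 = 188$)
$M{\left(0,0 \right)} \left(1522 + v\right) = \sqrt{0^{2} + 0^{2}} \left(1522 + 188\right) = \sqrt{0 + 0} \cdot 1710 = \sqrt{0} \cdot 1710 = 0 \cdot 1710 = 0$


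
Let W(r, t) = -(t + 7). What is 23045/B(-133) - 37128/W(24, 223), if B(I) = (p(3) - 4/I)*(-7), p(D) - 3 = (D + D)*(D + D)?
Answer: 46012399/596965 ≈ 77.077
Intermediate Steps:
p(D) = 3 + 4*D**2 (p(D) = 3 + (D + D)*(D + D) = 3 + (2*D)*(2*D) = 3 + 4*D**2)
W(r, t) = -7 - t (W(r, t) = -(7 + t) = -7 - t)
B(I) = -273 + 28/I (B(I) = ((3 + 4*3**2) - 4/I)*(-7) = ((3 + 4*9) - 4/I)*(-7) = ((3 + 36) - 4/I)*(-7) = (39 - 4/I)*(-7) = -273 + 28/I)
23045/B(-133) - 37128/W(24, 223) = 23045/(-273 + 28/(-133)) - 37128/(-7 - 1*223) = 23045/(-273 + 28*(-1/133)) - 37128/(-7 - 223) = 23045/(-273 - 4/19) - 37128/(-230) = 23045/(-5191/19) - 37128*(-1/230) = 23045*(-19/5191) + 18564/115 = -437855/5191 + 18564/115 = 46012399/596965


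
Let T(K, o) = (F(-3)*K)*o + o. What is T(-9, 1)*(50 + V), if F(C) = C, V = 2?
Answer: 1456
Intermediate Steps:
T(K, o) = o - 3*K*o (T(K, o) = (-3*K)*o + o = -3*K*o + o = o - 3*K*o)
T(-9, 1)*(50 + V) = (1*(1 - 3*(-9)))*(50 + 2) = (1*(1 + 27))*52 = (1*28)*52 = 28*52 = 1456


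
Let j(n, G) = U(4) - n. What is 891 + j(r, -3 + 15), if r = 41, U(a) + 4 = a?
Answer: 850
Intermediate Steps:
U(a) = -4 + a
j(n, G) = -n (j(n, G) = (-4 + 4) - n = 0 - n = -n)
891 + j(r, -3 + 15) = 891 - 1*41 = 891 - 41 = 850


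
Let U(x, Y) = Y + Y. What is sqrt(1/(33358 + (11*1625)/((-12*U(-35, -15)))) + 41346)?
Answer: 3*sqrt(26579567531368202)/2405351 ≈ 203.34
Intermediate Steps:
U(x, Y) = 2*Y
sqrt(1/(33358 + (11*1625)/((-12*U(-35, -15)))) + 41346) = sqrt(1/(33358 + (11*1625)/((-24*(-15)))) + 41346) = sqrt(1/(33358 + 17875/((-12*(-30)))) + 41346) = sqrt(1/(33358 + 17875/360) + 41346) = sqrt(1/(33358 + 17875*(1/360)) + 41346) = sqrt(1/(33358 + 3575/72) + 41346) = sqrt(1/(2405351/72) + 41346) = sqrt(72/2405351 + 41346) = sqrt(99451642518/2405351) = 3*sqrt(26579567531368202)/2405351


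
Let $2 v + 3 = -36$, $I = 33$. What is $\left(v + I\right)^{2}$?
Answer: $\frac{729}{4} \approx 182.25$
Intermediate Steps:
$v = - \frac{39}{2}$ ($v = - \frac{3}{2} + \frac{1}{2} \left(-36\right) = - \frac{3}{2} - 18 = - \frac{39}{2} \approx -19.5$)
$\left(v + I\right)^{2} = \left(- \frac{39}{2} + 33\right)^{2} = \left(\frac{27}{2}\right)^{2} = \frac{729}{4}$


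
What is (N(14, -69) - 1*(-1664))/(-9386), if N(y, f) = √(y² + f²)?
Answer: -64/361 - √4957/9386 ≈ -0.18479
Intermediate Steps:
N(y, f) = √(f² + y²)
(N(14, -69) - 1*(-1664))/(-9386) = (√((-69)² + 14²) - 1*(-1664))/(-9386) = (√(4761 + 196) + 1664)*(-1/9386) = (√4957 + 1664)*(-1/9386) = (1664 + √4957)*(-1/9386) = -64/361 - √4957/9386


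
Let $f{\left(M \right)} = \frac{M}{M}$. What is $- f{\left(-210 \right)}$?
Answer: $-1$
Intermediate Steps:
$f{\left(M \right)} = 1$
$- f{\left(-210 \right)} = \left(-1\right) 1 = -1$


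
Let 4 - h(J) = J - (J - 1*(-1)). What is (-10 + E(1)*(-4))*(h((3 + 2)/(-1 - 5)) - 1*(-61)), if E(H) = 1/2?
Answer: -792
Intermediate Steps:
E(H) = ½
h(J) = 5 (h(J) = 4 - (J - (J - 1*(-1))) = 4 - (J - (J + 1)) = 4 - (J - (1 + J)) = 4 - (J + (-1 - J)) = 4 - 1*(-1) = 4 + 1 = 5)
(-10 + E(1)*(-4))*(h((3 + 2)/(-1 - 5)) - 1*(-61)) = (-10 + (½)*(-4))*(5 - 1*(-61)) = (-10 - 2)*(5 + 61) = -12*66 = -792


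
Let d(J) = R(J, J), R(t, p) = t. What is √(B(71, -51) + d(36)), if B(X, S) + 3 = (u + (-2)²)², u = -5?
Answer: √34 ≈ 5.8309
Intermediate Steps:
d(J) = J
B(X, S) = -2 (B(X, S) = -3 + (-5 + (-2)²)² = -3 + (-5 + 4)² = -3 + (-1)² = -3 + 1 = -2)
√(B(71, -51) + d(36)) = √(-2 + 36) = √34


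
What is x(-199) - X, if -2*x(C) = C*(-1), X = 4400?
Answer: -8999/2 ≈ -4499.5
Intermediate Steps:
x(C) = C/2 (x(C) = -C*(-1)/2 = -(-1)*C/2 = C/2)
x(-199) - X = (½)*(-199) - 1*4400 = -199/2 - 4400 = -8999/2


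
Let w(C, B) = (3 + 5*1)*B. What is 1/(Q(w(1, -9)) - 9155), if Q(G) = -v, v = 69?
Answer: -1/9224 ≈ -0.00010841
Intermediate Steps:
w(C, B) = 8*B (w(C, B) = (3 + 5)*B = 8*B)
Q(G) = -69 (Q(G) = -1*69 = -69)
1/(Q(w(1, -9)) - 9155) = 1/(-69 - 9155) = 1/(-9224) = -1/9224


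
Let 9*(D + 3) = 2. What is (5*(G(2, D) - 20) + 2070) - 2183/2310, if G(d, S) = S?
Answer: 13549301/6930 ≈ 1955.2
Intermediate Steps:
D = -25/9 (D = -3 + (⅑)*2 = -3 + 2/9 = -25/9 ≈ -2.7778)
(5*(G(2, D) - 20) + 2070) - 2183/2310 = (5*(-25/9 - 20) + 2070) - 2183/2310 = (5*(-205/9) + 2070) - 2183*1/2310 = (-1025/9 + 2070) - 2183/2310 = 17605/9 - 2183/2310 = 13549301/6930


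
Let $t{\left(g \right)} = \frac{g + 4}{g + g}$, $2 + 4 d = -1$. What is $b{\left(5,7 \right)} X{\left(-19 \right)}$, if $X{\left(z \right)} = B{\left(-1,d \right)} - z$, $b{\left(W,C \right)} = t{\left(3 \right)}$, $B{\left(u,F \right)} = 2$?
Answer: $\frac{49}{2} \approx 24.5$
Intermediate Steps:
$d = - \frac{3}{4}$ ($d = - \frac{1}{2} + \frac{1}{4} \left(-1\right) = - \frac{1}{2} - \frac{1}{4} = - \frac{3}{4} \approx -0.75$)
$t{\left(g \right)} = \frac{4 + g}{2 g}$
$b{\left(W,C \right)} = \frac{7}{6}$ ($b{\left(W,C \right)} = \frac{4 + 3}{2 \cdot 3} = \frac{1}{2} \cdot \frac{1}{3} \cdot 7 = \frac{7}{6}$)
$X{\left(z \right)} = 2 - z$
$b{\left(5,7 \right)} X{\left(-19 \right)} = \frac{7 \left(2 - -19\right)}{6} = \frac{7 \left(2 + 19\right)}{6} = \frac{7}{6} \cdot 21 = \frac{49}{2}$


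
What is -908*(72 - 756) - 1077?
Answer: 619995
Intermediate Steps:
-908*(72 - 756) - 1077 = -908*(-684) - 1077 = 621072 - 1077 = 619995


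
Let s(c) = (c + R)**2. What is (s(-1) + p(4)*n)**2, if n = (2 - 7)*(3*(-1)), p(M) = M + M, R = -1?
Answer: 15376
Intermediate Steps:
s(c) = (-1 + c)**2 (s(c) = (c - 1)**2 = (-1 + c)**2)
p(M) = 2*M
n = 15 (n = -5*(-3) = 15)
(s(-1) + p(4)*n)**2 = ((-1 - 1)**2 + (2*4)*15)**2 = ((-2)**2 + 8*15)**2 = (4 + 120)**2 = 124**2 = 15376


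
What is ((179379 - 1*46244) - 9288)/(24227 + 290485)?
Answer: 123847/314712 ≈ 0.39352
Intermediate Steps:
((179379 - 1*46244) - 9288)/(24227 + 290485) = ((179379 - 46244) - 9288)/314712 = (133135 - 9288)*(1/314712) = 123847*(1/314712) = 123847/314712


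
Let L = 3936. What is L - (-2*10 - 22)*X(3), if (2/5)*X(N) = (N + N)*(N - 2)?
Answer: 4566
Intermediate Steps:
X(N) = 5*N*(-2 + N) (X(N) = 5*((N + N)*(N - 2))/2 = 5*((2*N)*(-2 + N))/2 = 5*(2*N*(-2 + N))/2 = 5*N*(-2 + N))
L - (-2*10 - 22)*X(3) = 3936 - (-2*10 - 22)*5*3*(-2 + 3) = 3936 - (-20 - 22)*5*3*1 = 3936 - (-42)*15 = 3936 - 1*(-630) = 3936 + 630 = 4566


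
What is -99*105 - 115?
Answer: -10510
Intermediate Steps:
-99*105 - 115 = -10395 - 115 = -10510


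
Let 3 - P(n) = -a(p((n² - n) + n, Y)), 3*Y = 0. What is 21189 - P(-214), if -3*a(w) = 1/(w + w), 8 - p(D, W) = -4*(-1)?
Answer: 508465/24 ≈ 21186.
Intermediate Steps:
Y = 0 (Y = (⅓)*0 = 0)
p(D, W) = 4 (p(D, W) = 8 - (-4)*(-1) = 8 - 1*4 = 8 - 4 = 4)
a(w) = -1/(6*w) (a(w) = -1/(3*(w + w)) = -1/(2*w)/3 = -1/(6*w))
P(n) = 71/24 (P(n) = 3 - (-1)*(-⅙/4) = 3 - (-1)*(-⅙*¼) = 3 - (-1)*(-1)/24 = 3 - 1*1/24 = 3 - 1/24 = 71/24)
21189 - P(-214) = 21189 - 1*71/24 = 21189 - 71/24 = 508465/24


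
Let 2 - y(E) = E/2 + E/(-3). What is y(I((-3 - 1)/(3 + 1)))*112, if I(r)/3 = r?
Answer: 280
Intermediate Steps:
I(r) = 3*r
y(E) = 2 - E/6 (y(E) = 2 - (E/2 + E/(-3)) = 2 - (E*(1/2) + E*(-1/3)) = 2 - (E/2 - E/3) = 2 - E/6)
y(I((-3 - 1)/(3 + 1)))*112 = (2 - (-3 - 1)/(3 + 1)/2)*112 = (2 - (-4/4)/2)*112 = (2 - (-4*1/4)/2)*112 = (2 - (-1)/2)*112 = (2 - 1/6*(-3))*112 = (2 + 1/2)*112 = (5/2)*112 = 280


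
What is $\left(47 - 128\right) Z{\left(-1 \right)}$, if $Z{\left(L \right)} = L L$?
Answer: $-81$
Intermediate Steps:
$Z{\left(L \right)} = L^{2}$
$\left(47 - 128\right) Z{\left(-1 \right)} = \left(47 - 128\right) \left(-1\right)^{2} = \left(-81\right) 1 = -81$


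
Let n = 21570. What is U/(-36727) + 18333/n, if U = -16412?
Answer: 342440977/264067130 ≈ 1.2968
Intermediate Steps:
U/(-36727) + 18333/n = -16412/(-36727) + 18333/21570 = -16412*(-1/36727) + 18333*(1/21570) = 16412/36727 + 6111/7190 = 342440977/264067130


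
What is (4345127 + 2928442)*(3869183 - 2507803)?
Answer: 9902091365220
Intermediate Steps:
(4345127 + 2928442)*(3869183 - 2507803) = 7273569*1361380 = 9902091365220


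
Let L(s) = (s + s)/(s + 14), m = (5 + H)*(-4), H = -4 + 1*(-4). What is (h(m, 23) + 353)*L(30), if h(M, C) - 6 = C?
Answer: 5730/11 ≈ 520.91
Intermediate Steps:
H = -8 (H = -4 - 4 = -8)
m = 12 (m = (5 - 8)*(-4) = -3*(-4) = 12)
h(M, C) = 6 + C
L(s) = 2*s/(14 + s) (L(s) = (2*s)/(14 + s) = 2*s/(14 + s))
(h(m, 23) + 353)*L(30) = ((6 + 23) + 353)*(2*30/(14 + 30)) = (29 + 353)*(2*30/44) = 382*(2*30*(1/44)) = 382*(15/11) = 5730/11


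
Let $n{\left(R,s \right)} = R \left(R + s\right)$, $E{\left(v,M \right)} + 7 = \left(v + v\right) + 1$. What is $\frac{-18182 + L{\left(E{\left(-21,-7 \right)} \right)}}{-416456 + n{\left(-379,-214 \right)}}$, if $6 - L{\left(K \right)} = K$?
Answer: $\frac{18128}{191709} \approx 0.09456$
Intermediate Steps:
$E{\left(v,M \right)} = -6 + 2 v$ ($E{\left(v,M \right)} = -7 + \left(\left(v + v\right) + 1\right) = -7 + \left(2 v + 1\right) = -7 + \left(1 + 2 v\right) = -6 + 2 v$)
$L{\left(K \right)} = 6 - K$
$\frac{-18182 + L{\left(E{\left(-21,-7 \right)} \right)}}{-416456 + n{\left(-379,-214 \right)}} = \frac{-18182 + \left(6 - \left(-6 + 2 \left(-21\right)\right)\right)}{-416456 - 379 \left(-379 - 214\right)} = \frac{-18182 + \left(6 - \left(-6 - 42\right)\right)}{-416456 - -224747} = \frac{-18182 + \left(6 - -48\right)}{-416456 + 224747} = \frac{-18182 + \left(6 + 48\right)}{-191709} = \left(-18182 + 54\right) \left(- \frac{1}{191709}\right) = \left(-18128\right) \left(- \frac{1}{191709}\right) = \frac{18128}{191709}$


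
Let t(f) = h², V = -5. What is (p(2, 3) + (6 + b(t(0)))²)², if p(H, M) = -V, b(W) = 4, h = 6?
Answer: 11025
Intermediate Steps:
t(f) = 36 (t(f) = 6² = 36)
p(H, M) = 5 (p(H, M) = -1*(-5) = 5)
(p(2, 3) + (6 + b(t(0)))²)² = (5 + (6 + 4)²)² = (5 + 10²)² = (5 + 100)² = 105² = 11025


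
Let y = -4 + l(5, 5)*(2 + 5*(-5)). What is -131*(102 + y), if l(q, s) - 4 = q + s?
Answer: 29344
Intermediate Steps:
l(q, s) = 4 + q + s (l(q, s) = 4 + (q + s) = 4 + q + s)
y = -326 (y = -4 + (4 + 5 + 5)*(2 + 5*(-5)) = -4 + 14*(2 - 25) = -4 + 14*(-23) = -4 - 322 = -326)
-131*(102 + y) = -131*(102 - 326) = -131*(-224) = 29344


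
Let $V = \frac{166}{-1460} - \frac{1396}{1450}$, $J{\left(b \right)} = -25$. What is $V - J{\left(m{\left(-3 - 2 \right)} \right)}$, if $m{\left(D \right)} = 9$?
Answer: $\frac{2532307}{105850} \approx 23.924$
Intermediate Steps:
$V = - \frac{113943}{105850}$ ($V = 166 \left(- \frac{1}{1460}\right) - \frac{698}{725} = - \frac{83}{730} - \frac{698}{725} = - \frac{113943}{105850} \approx -1.0765$)
$V - J{\left(m{\left(-3 - 2 \right)} \right)} = - \frac{113943}{105850} - -25 = - \frac{113943}{105850} + 25 = \frac{2532307}{105850}$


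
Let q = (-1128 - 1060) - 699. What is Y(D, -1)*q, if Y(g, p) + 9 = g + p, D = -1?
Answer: 31757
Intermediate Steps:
q = -2887 (q = -2188 - 699 = -2887)
Y(g, p) = -9 + g + p (Y(g, p) = -9 + (g + p) = -9 + g + p)
Y(D, -1)*q = (-9 - 1 - 1)*(-2887) = -11*(-2887) = 31757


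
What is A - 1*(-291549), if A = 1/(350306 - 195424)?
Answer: 45155692219/154882 ≈ 2.9155e+5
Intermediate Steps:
A = 1/154882 ≈ 6.4565e-6
A - 1*(-291549) = 1/154882 - 1*(-291549) = 1/154882 + 291549 = 45155692219/154882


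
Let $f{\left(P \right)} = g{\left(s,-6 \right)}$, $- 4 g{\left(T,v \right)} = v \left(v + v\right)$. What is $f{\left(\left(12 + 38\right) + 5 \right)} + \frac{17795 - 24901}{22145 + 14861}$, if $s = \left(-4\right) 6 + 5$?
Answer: $- \frac{336607}{18503} \approx -18.192$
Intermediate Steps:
$s = -19$ ($s = -24 + 5 = -19$)
$g{\left(T,v \right)} = - \frac{v^{2}}{2}$ ($g{\left(T,v \right)} = - \frac{v \left(v + v\right)}{4} = - \frac{v 2 v}{4} = - \frac{2 v^{2}}{4} = - \frac{v^{2}}{2}$)
$f{\left(P \right)} = -18$ ($f{\left(P \right)} = - \frac{\left(-6\right)^{2}}{2} = \left(- \frac{1}{2}\right) 36 = -18$)
$f{\left(\left(12 + 38\right) + 5 \right)} + \frac{17795 - 24901}{22145 + 14861} = -18 + \frac{17795 - 24901}{22145 + 14861} = -18 + \frac{17795 - 24901}{37006} = -18 + \left(17795 - 24901\right) \frac{1}{37006} = -18 - \frac{3553}{18503} = - \frac{336607}{18503}$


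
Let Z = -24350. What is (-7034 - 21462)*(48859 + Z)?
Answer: -698408464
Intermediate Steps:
(-7034 - 21462)*(48859 + Z) = (-7034 - 21462)*(48859 - 24350) = -28496*24509 = -698408464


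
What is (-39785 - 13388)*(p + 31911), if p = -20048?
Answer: -630791299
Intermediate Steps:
(-39785 - 13388)*(p + 31911) = (-39785 - 13388)*(-20048 + 31911) = -53173*11863 = -630791299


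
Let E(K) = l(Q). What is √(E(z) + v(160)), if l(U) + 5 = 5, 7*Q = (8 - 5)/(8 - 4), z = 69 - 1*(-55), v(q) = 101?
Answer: √101 ≈ 10.050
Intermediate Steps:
z = 124 (z = 69 + 55 = 124)
Q = 3/28 (Q = ((8 - 5)/(8 - 4))/7 = (3/4)/7 = (3*(¼))/7 = (⅐)*(¾) = 3/28 ≈ 0.10714)
l(U) = 0 (l(U) = -5 + 5 = 0)
E(K) = 0
√(E(z) + v(160)) = √(0 + 101) = √101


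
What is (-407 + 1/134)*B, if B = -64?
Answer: 1745184/67 ≈ 26048.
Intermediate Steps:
(-407 + 1/134)*B = (-407 + 1/134)*(-64) = -54537/134*(-64) = 1745184/67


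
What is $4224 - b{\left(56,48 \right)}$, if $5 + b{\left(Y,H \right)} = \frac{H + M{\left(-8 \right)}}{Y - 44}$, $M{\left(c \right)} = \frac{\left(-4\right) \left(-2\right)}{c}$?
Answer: $\frac{50701}{12} \approx 4225.1$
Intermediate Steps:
$M{\left(c \right)} = \frac{8}{c}$
$b{\left(Y,H \right)} = -5 + \frac{-1 + H}{-44 + Y}$ ($b{\left(Y,H \right)} = -5 + \frac{H + \frac{8}{-8}}{Y - 44} = -5 + \frac{H + 8 \left(- \frac{1}{8}\right)}{-44 + Y} = -5 + \frac{H - 1}{-44 + Y} = -5 + \frac{-1 + H}{-44 + Y}$)
$4224 - b{\left(56,48 \right)} = 4224 - \frac{219 + 48 - 280}{-44 + 56} = 4224 - \frac{219 + 48 - 280}{12} = 4224 - \frac{1}{12} \left(-13\right) = 4224 - - \frac{13}{12} = 4224 + \frac{13}{12} = \frac{50701}{12}$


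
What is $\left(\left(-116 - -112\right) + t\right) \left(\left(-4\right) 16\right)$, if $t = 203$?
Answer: $-12736$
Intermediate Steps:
$\left(\left(-116 - -112\right) + t\right) \left(\left(-4\right) 16\right) = \left(\left(-116 - -112\right) + 203\right) \left(\left(-4\right) 16\right) = \left(\left(-116 + 112\right) + 203\right) \left(-64\right) = \left(-4 + 203\right) \left(-64\right) = 199 \left(-64\right) = -12736$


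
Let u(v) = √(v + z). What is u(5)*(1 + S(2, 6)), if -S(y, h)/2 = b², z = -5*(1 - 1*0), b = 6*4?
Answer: 0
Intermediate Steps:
b = 24
z = -5 (z = -5*(1 + 0) = -5*1 = -5)
S(y, h) = -1152 (S(y, h) = -2*24² = -2*576 = -1152)
u(v) = √(-5 + v) (u(v) = √(v - 5) = √(-5 + v))
u(5)*(1 + S(2, 6)) = √(-5 + 5)*(1 - 1152) = √0*(-1151) = 0*(-1151) = 0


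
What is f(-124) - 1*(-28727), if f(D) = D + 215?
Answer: 28818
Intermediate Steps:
f(D) = 215 + D
f(-124) - 1*(-28727) = (215 - 124) - 1*(-28727) = 91 + 28727 = 28818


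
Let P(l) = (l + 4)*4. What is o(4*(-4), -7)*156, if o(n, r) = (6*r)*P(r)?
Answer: 78624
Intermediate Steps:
P(l) = 16 + 4*l (P(l) = (4 + l)*4 = 16 + 4*l)
o(n, r) = 6*r*(16 + 4*r) (o(n, r) = (6*r)*(16 + 4*r) = 6*r*(16 + 4*r))
o(4*(-4), -7)*156 = (24*(-7)*(4 - 7))*156 = (24*(-7)*(-3))*156 = 504*156 = 78624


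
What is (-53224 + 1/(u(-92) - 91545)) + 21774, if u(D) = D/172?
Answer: -123801604143/3936458 ≈ -31450.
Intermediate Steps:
u(D) = D/172 (u(D) = D*(1/172) = D/172)
(-53224 + 1/(u(-92) - 91545)) + 21774 = (-53224 + 1/((1/172)*(-92) - 91545)) + 21774 = (-53224 + 1/(-23/43 - 91545)) + 21774 = (-53224 + 1/(-3936458/43)) + 21774 = (-53224 - 43/3936458) + 21774 = -209514040635/3936458 + 21774 = -123801604143/3936458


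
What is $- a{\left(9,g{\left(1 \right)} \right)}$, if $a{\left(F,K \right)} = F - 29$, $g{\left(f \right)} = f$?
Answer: $20$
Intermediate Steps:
$a{\left(F,K \right)} = -29 + F$
$- a{\left(9,g{\left(1 \right)} \right)} = - (-29 + 9) = \left(-1\right) \left(-20\right) = 20$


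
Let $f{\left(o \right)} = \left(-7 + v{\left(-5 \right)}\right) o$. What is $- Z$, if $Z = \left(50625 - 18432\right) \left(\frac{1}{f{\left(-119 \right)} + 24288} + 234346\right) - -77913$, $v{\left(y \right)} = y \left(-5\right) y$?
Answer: $- \frac{33527218906381}{4444} \approx -7.5444 \cdot 10^{9}$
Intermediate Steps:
$v{\left(y \right)} = - 5 y^{2}$ ($v{\left(y \right)} = - 5 y y = - 5 y^{2}$)
$f{\left(o \right)} = - 132 o$ ($f{\left(o \right)} = \left(-7 - 5 \left(-5\right)^{2}\right) o = \left(-7 - 125\right) o = - 132 o$)
$Z = \frac{33527218906381}{4444}$ ($Z = \left(50625 - 18432\right) \left(\frac{1}{\left(-132\right) \left(-119\right) + 24288} + 234346\right) - -77913 = 32193 \left(\frac{1}{15708 + 24288} + 234346\right) + 77913 = 32193 \left(\frac{1}{39996} + 234346\right) + 77913 = 32193 \cdot \frac{9372902617}{39996} + 77913 = \frac{33526872661009}{4444} + 77913 = \frac{33527218906381}{4444} \approx 7.5444 \cdot 10^{9}$)
$- Z = \left(-1\right) \frac{33527218906381}{4444} = - \frac{33527218906381}{4444}$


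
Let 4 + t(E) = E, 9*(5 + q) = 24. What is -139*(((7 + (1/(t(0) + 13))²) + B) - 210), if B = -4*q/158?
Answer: 180497060/6399 ≈ 28207.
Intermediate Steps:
q = -7/3 (q = -5 + (⅑)*24 = -5 + 8/3 = -7/3 ≈ -2.3333)
t(E) = -4 + E
B = 14/237 (B = -4*(-7/3)/158 = (28/3)*(1/158) = 14/237 ≈ 0.059072)
-139*(((7 + (1/(t(0) + 13))²) + B) - 210) = -139*(((7 + (1/((-4 + 0) + 13))²) + 14/237) - 210) = -139*(((7 + (1/(-4 + 13))²) + 14/237) - 210) = -139*(((7 + (1/9)²) + 14/237) - 210) = -139*(((7 + (⅑)²) + 14/237) - 210) = -139*(((7 + 1/81) + 14/237) - 210) = -139*((568/81 + 14/237) - 210) = -139*(45250/6399 - 210) = -139*(-1298540/6399) = 180497060/6399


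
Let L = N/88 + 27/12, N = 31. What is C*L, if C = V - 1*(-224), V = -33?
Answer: 43739/88 ≈ 497.03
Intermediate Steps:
C = 191 (C = -33 - 1*(-224) = -33 + 224 = 191)
L = 229/88 (L = 31/88 + 27/12 = 31*(1/88) + 27*(1/12) = 31/88 + 9/4 = 229/88 ≈ 2.6023)
C*L = 191*(229/88) = 43739/88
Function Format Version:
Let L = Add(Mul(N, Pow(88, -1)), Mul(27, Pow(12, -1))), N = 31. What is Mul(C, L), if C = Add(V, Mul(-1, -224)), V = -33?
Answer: Rational(43739, 88) ≈ 497.03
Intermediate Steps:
C = 191 (C = Add(-33, Mul(-1, -224)) = Add(-33, 224) = 191)
L = Rational(229, 88) (L = Add(Mul(31, Pow(88, -1)), Mul(27, Pow(12, -1))) = Add(Mul(31, Rational(1, 88)), Mul(27, Rational(1, 12))) = Add(Rational(31, 88), Rational(9, 4)) = Rational(229, 88) ≈ 2.6023)
Mul(C, L) = Mul(191, Rational(229, 88)) = Rational(43739, 88)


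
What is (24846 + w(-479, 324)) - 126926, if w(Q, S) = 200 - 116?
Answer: -101996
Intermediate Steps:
w(Q, S) = 84
(24846 + w(-479, 324)) - 126926 = (24846 + 84) - 126926 = 24930 - 126926 = -101996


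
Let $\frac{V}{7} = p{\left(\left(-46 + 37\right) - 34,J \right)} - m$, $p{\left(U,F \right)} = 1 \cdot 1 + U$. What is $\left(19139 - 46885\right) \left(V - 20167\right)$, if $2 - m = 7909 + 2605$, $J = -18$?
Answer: $-1473950758$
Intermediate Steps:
$p{\left(U,F \right)} = 1 + U$
$m = -10512$ ($m = 2 - \left(7909 + 2605\right) = 2 - 10514 = -10512$)
$V = 73290$ ($V = 7 \left(\left(1 + \left(\left(-46 + 37\right) - 34\right)\right) - -10512\right) = 7 \left(\left(1 - 43\right) + 10512\right) = 7 \left(-42 + 10512\right) = 7 \cdot 10470 = 73290$)
$\left(19139 - 46885\right) \left(V - 20167\right) = \left(19139 - 46885\right) \left(73290 - 20167\right) = \left(-27746\right) 53123 = -1473950758$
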